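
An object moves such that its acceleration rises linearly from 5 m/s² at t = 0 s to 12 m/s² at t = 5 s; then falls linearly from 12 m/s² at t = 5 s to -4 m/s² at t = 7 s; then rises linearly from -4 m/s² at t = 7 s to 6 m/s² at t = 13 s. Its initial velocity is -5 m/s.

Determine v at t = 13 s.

51.5 m/s

Δv equals the area under the a-t graph; then v = v₀ + Δv.
0–5 s: ½(5 + 12)(5) = 42.5 m/s
5–7 s: ½(12 + -4)(2) = 8 m/s
7–13 s: ½(-4 + 6)(6) = 6 m/s
Δv = 56.5 m/s, so v(13) = -5 + (56.5) = 51.5 m/s.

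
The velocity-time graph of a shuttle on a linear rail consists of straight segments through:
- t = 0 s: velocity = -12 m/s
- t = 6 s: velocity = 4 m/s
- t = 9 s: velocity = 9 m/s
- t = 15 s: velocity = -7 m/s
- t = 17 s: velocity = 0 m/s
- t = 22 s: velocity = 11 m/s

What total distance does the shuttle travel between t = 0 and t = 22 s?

108.375 m

Distance (not displacement) is the total path length: add the absolute areas under v-t.
0–6 s: v = 0 at t = 4.5 s; triangle areas 27 + 3 = 30 m
6–9 s: |½(4 + 9)(3)| = 19.5 m
9–15 s: v = 0 at t = 12.375 s; triangle areas 15.1875 + 9.1875 = 24.375 m
15–17 s: |½(-7 + 0)(2)| = 7 m
17–22 s: |½(0 + 11)(5)| = 27.5 m
Total distance = 108.375 m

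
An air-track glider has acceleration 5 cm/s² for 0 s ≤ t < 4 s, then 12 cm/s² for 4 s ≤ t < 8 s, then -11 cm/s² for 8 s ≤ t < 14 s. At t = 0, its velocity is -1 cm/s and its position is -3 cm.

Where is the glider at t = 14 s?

On each constant-a segment, Δv = aΔt and Δx = v₀Δt + ½aΔt²; chain segment to segment.
0–4 s: v starts -1 cm/s; Δx = -1·4 + ½·5·4² = 36 cm; v ends 19 cm/s.
4–8 s: v starts 19 cm/s; Δx = 19·4 + ½·12·4² = 172 cm; v ends 67 cm/s.
8–14 s: v starts 67 cm/s; Δx = 67·6 + ½·-11·6² = 204 cm; v ends 1 cm/s.
x(14) = -3 + Σ Δx = 409 cm.

409 cm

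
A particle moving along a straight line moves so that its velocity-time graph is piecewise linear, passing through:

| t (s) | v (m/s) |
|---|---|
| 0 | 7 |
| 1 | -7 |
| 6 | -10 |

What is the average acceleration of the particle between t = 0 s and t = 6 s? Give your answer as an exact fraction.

-17/6 m/s²

Average acceleration = Δv/Δt = (-10 − 7)/(6 − 0) = -17/6 m/s².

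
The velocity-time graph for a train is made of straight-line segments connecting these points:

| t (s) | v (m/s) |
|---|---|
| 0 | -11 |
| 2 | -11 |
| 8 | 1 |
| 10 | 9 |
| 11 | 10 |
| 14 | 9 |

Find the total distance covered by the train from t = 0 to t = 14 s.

Distance (not displacement) is the total path length: add the absolute areas under v-t.
0–2 s: |-11| × 2 = 22 m
2–8 s: v = 0 at t = 7.5 s; triangle areas 30.25 + 0.25 = 30.5 m
8–10 s: |½(1 + 9)(2)| = 10 m
10–11 s: |½(9 + 10)(1)| = 9.5 m
11–14 s: |½(10 + 9)(3)| = 28.5 m
Total distance = 100.5 m

100.5 m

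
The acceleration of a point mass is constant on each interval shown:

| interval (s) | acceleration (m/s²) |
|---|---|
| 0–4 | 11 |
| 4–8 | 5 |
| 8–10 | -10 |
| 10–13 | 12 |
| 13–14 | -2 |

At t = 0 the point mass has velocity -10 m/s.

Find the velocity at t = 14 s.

68 m/s

Δv equals the area under the a-t graph; then v = v₀ + Δv.
0–4 s: 11 × 4 = 44 m/s
4–8 s: 5 × 4 = 20 m/s
8–10 s: -10 × 2 = -20 m/s
10–13 s: 12 × 3 = 36 m/s
13–14 s: -2 × 1 = -2 m/s
Δv = 78 m/s, so v(14) = -10 + (78) = 68 m/s.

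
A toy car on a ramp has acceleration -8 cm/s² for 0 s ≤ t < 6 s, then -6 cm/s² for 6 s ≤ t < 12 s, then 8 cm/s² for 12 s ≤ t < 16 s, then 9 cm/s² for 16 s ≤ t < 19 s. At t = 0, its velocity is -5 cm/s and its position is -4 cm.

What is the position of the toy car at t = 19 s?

-1026.5 cm

On each constant-a segment, Δv = aΔt and Δx = v₀Δt + ½aΔt²; chain segment to segment.
0–6 s: v starts -5 cm/s; Δx = -5·6 + ½·-8·6² = -174 cm; v ends -53 cm/s.
6–12 s: v starts -53 cm/s; Δx = -53·6 + ½·-6·6² = -426 cm; v ends -89 cm/s.
12–16 s: v starts -89 cm/s; Δx = -89·4 + ½·8·4² = -292 cm; v ends -57 cm/s.
16–19 s: v starts -57 cm/s; Δx = -57·3 + ½·9·3² = -130.5 cm; v ends -30 cm/s.
x(19) = -4 + Σ Δx = -1026.5 cm.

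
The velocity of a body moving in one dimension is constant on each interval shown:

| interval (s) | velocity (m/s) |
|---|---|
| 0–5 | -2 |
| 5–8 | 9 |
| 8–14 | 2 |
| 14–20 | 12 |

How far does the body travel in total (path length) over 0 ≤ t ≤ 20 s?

121 m

Total distance travelled is ∫|v| dt — sum the magnitudes of each area piece.
0–5 s: |-2| × 5 = 10 m
5–8 s: |9| × 3 = 27 m
8–14 s: |2| × 6 = 12 m
14–20 s: |12| × 6 = 72 m
Total distance = 121 m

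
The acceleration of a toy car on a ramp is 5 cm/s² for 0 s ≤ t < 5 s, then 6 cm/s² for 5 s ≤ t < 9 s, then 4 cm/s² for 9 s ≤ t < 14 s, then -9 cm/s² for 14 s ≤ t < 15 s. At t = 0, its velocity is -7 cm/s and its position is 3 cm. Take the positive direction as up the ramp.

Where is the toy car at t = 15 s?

On each constant-a segment, Δv = aΔt and Δx = v₀Δt + ½aΔt²; chain segment to segment.
0–5 s: v starts -7 cm/s; Δx = -7·5 + ½·5·5² = 27.5 cm; v ends 18 cm/s.
5–9 s: v starts 18 cm/s; Δx = 18·4 + ½·6·4² = 120 cm; v ends 42 cm/s.
9–14 s: v starts 42 cm/s; Δx = 42·5 + ½·4·5² = 260 cm; v ends 62 cm/s.
14–15 s: v starts 62 cm/s; Δx = 62·1 + ½·-9·1² = 57.5 cm; v ends 53 cm/s.
x(15) = 3 + Σ Δx = 468 cm.

468 cm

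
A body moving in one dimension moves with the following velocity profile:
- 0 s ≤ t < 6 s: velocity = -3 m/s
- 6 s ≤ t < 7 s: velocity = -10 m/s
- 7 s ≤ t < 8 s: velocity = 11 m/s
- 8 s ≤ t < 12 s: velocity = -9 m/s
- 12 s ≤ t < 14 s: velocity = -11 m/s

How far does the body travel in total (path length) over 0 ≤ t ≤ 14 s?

Distance (not displacement) is the total path length: add the absolute areas under v-t.
0–6 s: |-3| × 6 = 18 m
6–7 s: |-10| × 1 = 10 m
7–8 s: |11| × 1 = 11 m
8–12 s: |-9| × 4 = 36 m
12–14 s: |-11| × 2 = 22 m
Total distance = 97 m

97 m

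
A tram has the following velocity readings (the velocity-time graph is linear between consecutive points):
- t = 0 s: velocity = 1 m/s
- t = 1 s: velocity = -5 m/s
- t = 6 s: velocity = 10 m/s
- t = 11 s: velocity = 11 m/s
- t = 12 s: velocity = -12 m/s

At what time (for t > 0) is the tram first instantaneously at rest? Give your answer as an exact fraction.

t = 1/6 s

v changes sign on 0–1 s (from 1 to -5); the graph is linear there, so v = 0 at t = 0 + (-1)·(1 − 0)/(-5 − 1) = 1/6 s.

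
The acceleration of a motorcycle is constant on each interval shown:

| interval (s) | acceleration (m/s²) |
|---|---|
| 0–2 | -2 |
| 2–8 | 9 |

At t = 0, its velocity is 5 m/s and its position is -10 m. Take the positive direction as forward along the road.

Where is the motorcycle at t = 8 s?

On each constant-a segment, Δv = aΔt and Δx = v₀Δt + ½aΔt²; chain segment to segment.
0–2 s: v starts 5 m/s; Δx = 5·2 + ½·-2·2² = 6 m; v ends 1 m/s.
2–8 s: v starts 1 m/s; Δx = 1·6 + ½·9·6² = 168 m; v ends 55 m/s.
x(8) = -10 + Σ Δx = 164 m.

164 m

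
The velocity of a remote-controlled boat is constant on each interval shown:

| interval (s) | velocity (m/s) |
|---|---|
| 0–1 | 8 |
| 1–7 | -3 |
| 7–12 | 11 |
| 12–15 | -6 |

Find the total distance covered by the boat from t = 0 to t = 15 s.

99 m

Total distance travelled is ∫|v| dt — sum the magnitudes of each area piece.
0–1 s: |8| × 1 = 8 m
1–7 s: |-3| × 6 = 18 m
7–12 s: |11| × 5 = 55 m
12–15 s: |-6| × 3 = 18 m
Total distance = 99 m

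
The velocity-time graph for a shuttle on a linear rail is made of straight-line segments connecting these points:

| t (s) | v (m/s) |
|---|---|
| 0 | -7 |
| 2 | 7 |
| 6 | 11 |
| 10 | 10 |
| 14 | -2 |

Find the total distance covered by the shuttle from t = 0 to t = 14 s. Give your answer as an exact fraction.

307/3 m

Total distance travelled is ∫|v| dt — sum the magnitudes of each area piece.
0–2 s: v = 0 at t = 1 s; triangle areas 3.5 + 3.5 = 7 m
2–6 s: |½(7 + 11)(4)| = 36 m
6–10 s: |½(11 + 10)(4)| = 42 m
10–14 s: v = 0 at t = 40/3 s; triangle areas 50/3 + 2/3 = 52/3 m
Total distance = 307/3 m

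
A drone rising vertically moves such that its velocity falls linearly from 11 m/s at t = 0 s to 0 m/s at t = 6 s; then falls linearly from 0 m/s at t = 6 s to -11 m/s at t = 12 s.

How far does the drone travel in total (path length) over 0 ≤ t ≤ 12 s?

Total distance travelled is ∫|v| dt — sum the magnitudes of each area piece.
0–6 s: |½(11 + 0)(6)| = 33 m
6–12 s: |½(0 + -11)(6)| = 33 m
Total distance = 66 m

66 m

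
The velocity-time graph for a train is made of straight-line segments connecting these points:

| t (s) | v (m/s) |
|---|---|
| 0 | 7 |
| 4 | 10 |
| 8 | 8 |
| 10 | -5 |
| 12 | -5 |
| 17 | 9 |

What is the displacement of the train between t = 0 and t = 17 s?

73 m

Displacement is the signed area under the v-t curve.
0–4 s: ½(7 + 10)(4) = 34 m
4–8 s: ½(10 + 8)(4) = 36 m
8–10 s: ½(8 + -5)(2) = 3 m
10–12 s: -5 × 2 = -10 m
12–17 s: ½(-5 + 9)(5) = 10 m
Net displacement = 73 m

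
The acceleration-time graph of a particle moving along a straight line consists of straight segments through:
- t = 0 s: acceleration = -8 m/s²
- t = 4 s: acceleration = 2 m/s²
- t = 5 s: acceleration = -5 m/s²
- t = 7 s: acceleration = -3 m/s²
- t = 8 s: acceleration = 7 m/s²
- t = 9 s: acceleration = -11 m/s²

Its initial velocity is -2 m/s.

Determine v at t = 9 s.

-23.5 m/s

Δv equals the area under the a-t graph; then v = v₀ + Δv.
0–4 s: ½(-8 + 2)(4) = -12 m/s
4–5 s: ½(2 + -5)(1) = -1.5 m/s
5–7 s: ½(-5 + -3)(2) = -8 m/s
7–8 s: ½(-3 + 7)(1) = 2 m/s
8–9 s: ½(7 + -11)(1) = -2 m/s
Δv = -21.5 m/s, so v(9) = -2 + (-21.5) = -23.5 m/s.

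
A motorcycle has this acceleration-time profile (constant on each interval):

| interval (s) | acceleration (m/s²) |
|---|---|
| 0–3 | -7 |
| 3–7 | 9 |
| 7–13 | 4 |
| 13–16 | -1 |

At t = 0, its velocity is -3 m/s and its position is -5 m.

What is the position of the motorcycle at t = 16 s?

178 m

On each constant-a segment, Δv = aΔt and Δx = v₀Δt + ½aΔt²; chain segment to segment.
0–3 s: v starts -3 m/s; Δx = -3·3 + ½·-7·3² = -40.5 m; v ends -24 m/s.
3–7 s: v starts -24 m/s; Δx = -24·4 + ½·9·4² = -24 m; v ends 12 m/s.
7–13 s: v starts 12 m/s; Δx = 12·6 + ½·4·6² = 144 m; v ends 36 m/s.
13–16 s: v starts 36 m/s; Δx = 36·3 + ½·-1·3² = 103.5 m; v ends 33 m/s.
x(16) = -5 + Σ Δx = 178 m.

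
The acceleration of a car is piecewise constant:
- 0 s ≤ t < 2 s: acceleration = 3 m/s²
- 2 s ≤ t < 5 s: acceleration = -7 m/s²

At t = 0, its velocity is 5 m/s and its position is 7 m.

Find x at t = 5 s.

24.5 m

On each constant-a segment, Δv = aΔt and Δx = v₀Δt + ½aΔt²; chain segment to segment.
0–2 s: v starts 5 m/s; Δx = 5·2 + ½·3·2² = 16 m; v ends 11 m/s.
2–5 s: v starts 11 m/s; Δx = 11·3 + ½·-7·3² = 1.5 m; v ends -10 m/s.
x(5) = 7 + Σ Δx = 24.5 m.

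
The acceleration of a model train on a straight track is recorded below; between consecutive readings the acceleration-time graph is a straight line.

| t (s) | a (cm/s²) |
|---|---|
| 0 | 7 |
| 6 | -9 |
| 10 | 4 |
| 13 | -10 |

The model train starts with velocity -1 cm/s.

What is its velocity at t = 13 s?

Δv equals the area under the a-t graph; then v = v₀ + Δv.
0–6 s: ½(7 + -9)(6) = -6 cm/s
6–10 s: ½(-9 + 4)(4) = -10 cm/s
10–13 s: ½(4 + -10)(3) = -9 cm/s
Δv = -25 cm/s, so v(13) = -1 + (-25) = -26 cm/s.

-26 cm/s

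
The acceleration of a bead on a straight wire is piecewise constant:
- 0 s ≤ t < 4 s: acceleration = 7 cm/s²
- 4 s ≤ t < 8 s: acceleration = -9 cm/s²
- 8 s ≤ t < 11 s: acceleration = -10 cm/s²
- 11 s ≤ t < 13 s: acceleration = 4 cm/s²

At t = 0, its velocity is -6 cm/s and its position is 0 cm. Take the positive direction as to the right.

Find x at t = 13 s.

On each constant-a segment, Δv = aΔt and Δx = v₀Δt + ½aΔt²; chain segment to segment.
0–4 s: v starts -6 cm/s; Δx = -6·4 + ½·7·4² = 32 cm; v ends 22 cm/s.
4–8 s: v starts 22 cm/s; Δx = 22·4 + ½·-9·4² = 16 cm; v ends -14 cm/s.
8–11 s: v starts -14 cm/s; Δx = -14·3 + ½·-10·3² = -87 cm; v ends -44 cm/s.
11–13 s: v starts -44 cm/s; Δx = -44·2 + ½·4·2² = -80 cm; v ends -36 cm/s.
x(13) = 0 + Σ Δx = -119 cm.

-119 cm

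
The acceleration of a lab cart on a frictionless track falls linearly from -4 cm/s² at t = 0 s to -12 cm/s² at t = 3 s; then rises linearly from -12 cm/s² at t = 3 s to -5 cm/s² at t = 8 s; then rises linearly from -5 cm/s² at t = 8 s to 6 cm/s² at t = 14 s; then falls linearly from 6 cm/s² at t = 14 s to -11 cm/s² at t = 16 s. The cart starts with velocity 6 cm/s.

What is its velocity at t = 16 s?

Δv equals the area under the a-t graph; then v = v₀ + Δv.
0–3 s: ½(-4 + -12)(3) = -24 cm/s
3–8 s: ½(-12 + -5)(5) = -42.5 cm/s
8–14 s: ½(-5 + 6)(6) = 3 cm/s
14–16 s: ½(6 + -11)(2) = -5 cm/s
Δv = -68.5 cm/s, so v(16) = 6 + (-68.5) = -62.5 cm/s.

-62.5 cm/s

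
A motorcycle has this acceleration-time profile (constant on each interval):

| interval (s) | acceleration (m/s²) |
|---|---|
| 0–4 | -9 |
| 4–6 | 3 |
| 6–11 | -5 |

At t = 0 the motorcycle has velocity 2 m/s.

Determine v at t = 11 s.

Δv equals the area under the a-t graph; then v = v₀ + Δv.
0–4 s: -9 × 4 = -36 m/s
4–6 s: 3 × 2 = 6 m/s
6–11 s: -5 × 5 = -25 m/s
Δv = -55 m/s, so v(11) = 2 + (-55) = -53 m/s.

-53 m/s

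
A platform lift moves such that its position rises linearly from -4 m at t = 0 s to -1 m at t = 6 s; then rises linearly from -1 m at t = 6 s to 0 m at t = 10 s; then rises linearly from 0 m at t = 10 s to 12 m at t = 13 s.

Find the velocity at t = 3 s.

Velocity is the slope of the x-t graph on 0–6 s: (-1 − -4)/(6 − 0) = 0.5 m/s.

0.5 m/s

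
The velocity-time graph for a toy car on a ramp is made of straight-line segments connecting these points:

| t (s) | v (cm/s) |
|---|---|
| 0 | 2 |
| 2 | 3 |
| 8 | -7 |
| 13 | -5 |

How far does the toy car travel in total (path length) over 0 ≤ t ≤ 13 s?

Total distance travelled is ∫|v| dt — sum the magnitudes of each area piece.
0–2 s: |½(2 + 3)(2)| = 5 cm
2–8 s: v = 0 at t = 3.8 s; triangle areas 2.7 + 14.7 = 17.4 cm
8–13 s: |½(-7 + -5)(5)| = 30 cm
Total distance = 52.4 cm

52.4 cm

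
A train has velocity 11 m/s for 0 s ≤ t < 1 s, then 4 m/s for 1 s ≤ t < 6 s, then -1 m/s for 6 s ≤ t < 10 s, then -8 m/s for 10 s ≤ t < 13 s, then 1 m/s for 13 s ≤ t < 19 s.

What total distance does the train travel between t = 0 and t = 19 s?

65 m

Distance (not displacement) is the total path length: add the absolute areas under v-t.
0–1 s: |11| × 1 = 11 m
1–6 s: |4| × 5 = 20 m
6–10 s: |-1| × 4 = 4 m
10–13 s: |-8| × 3 = 24 m
13–19 s: |1| × 6 = 6 m
Total distance = 65 m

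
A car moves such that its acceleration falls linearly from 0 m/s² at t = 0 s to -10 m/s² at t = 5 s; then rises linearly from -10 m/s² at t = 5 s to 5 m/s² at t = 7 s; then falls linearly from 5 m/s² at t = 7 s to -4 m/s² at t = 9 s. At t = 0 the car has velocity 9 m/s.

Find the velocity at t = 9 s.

-20 m/s

Δv equals the area under the a-t graph; then v = v₀ + Δv.
0–5 s: ½(0 + -10)(5) = -25 m/s
5–7 s: ½(-10 + 5)(2) = -5 m/s
7–9 s: ½(5 + -4)(2) = 1 m/s
Δv = -29 m/s, so v(9) = 9 + (-29) = -20 m/s.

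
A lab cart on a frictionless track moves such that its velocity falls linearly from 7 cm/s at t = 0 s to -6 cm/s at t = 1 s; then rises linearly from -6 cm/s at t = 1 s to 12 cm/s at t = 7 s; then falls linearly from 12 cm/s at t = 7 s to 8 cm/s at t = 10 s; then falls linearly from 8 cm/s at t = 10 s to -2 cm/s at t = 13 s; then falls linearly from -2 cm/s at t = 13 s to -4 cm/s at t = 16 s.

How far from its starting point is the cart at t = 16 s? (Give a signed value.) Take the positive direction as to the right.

48.5 cm

Net displacement equals the area under the velocity-time graph (areas below the axis count negative).
0–1 s: ½(7 + -6)(1) = 0.5 cm
1–7 s: ½(-6 + 12)(6) = 18 cm
7–10 s: ½(12 + 8)(3) = 30 cm
10–13 s: ½(8 + -2)(3) = 9 cm
13–16 s: ½(-2 + -4)(3) = -9 cm
Net displacement = 48.5 cm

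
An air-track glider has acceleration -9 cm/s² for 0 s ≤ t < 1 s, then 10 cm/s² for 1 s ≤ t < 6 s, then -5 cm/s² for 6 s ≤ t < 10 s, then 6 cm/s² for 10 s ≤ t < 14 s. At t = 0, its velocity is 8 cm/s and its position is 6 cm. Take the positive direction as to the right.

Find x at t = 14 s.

On each constant-a segment, Δv = aΔt and Δx = v₀Δt + ½aΔt²; chain segment to segment.
0–1 s: v starts 8 cm/s; Δx = 8·1 + ½·-9·1² = 3.5 cm; v ends -1 cm/s.
1–6 s: v starts -1 cm/s; Δx = -1·5 + ½·10·5² = 120 cm; v ends 49 cm/s.
6–10 s: v starts 49 cm/s; Δx = 49·4 + ½·-5·4² = 156 cm; v ends 29 cm/s.
10–14 s: v starts 29 cm/s; Δx = 29·4 + ½·6·4² = 164 cm; v ends 53 cm/s.
x(14) = 6 + Σ Δx = 449.5 cm.

449.5 cm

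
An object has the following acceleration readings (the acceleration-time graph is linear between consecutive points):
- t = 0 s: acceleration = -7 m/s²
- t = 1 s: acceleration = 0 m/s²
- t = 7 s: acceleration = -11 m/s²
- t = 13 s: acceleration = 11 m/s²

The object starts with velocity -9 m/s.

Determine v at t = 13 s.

Δv equals the area under the a-t graph; then v = v₀ + Δv.
0–1 s: ½(-7 + 0)(1) = -3.5 m/s
1–7 s: ½(0 + -11)(6) = -33 m/s
7–13 s: ½(-11 + 11)(6) = 0 m/s
Δv = -36.5 m/s, so v(13) = -9 + (-36.5) = -45.5 m/s.

-45.5 m/s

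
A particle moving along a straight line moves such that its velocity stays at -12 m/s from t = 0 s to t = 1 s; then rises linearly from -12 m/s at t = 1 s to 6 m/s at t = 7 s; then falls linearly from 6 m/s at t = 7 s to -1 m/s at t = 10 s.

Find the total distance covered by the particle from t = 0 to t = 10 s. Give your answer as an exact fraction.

Total distance travelled is ∫|v| dt — sum the magnitudes of each area piece.
0–1 s: |-12| × 1 = 12 m
1–7 s: v = 0 at t = 5 s; triangle areas 24 + 6 = 30 m
7–10 s: v = 0 at t = 67/7 s; triangle areas 54/7 + 3/14 = 111/14 m
Total distance = 699/14 m

699/14 m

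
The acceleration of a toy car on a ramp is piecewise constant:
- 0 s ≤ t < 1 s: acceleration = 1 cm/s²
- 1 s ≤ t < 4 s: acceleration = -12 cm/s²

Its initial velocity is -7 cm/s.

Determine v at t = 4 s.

-42 cm/s

Δv equals the area under the a-t graph; then v = v₀ + Δv.
0–1 s: 1 × 1 = 1 cm/s
1–4 s: -12 × 3 = -36 cm/s
Δv = -35 cm/s, so v(4) = -7 + (-35) = -42 cm/s.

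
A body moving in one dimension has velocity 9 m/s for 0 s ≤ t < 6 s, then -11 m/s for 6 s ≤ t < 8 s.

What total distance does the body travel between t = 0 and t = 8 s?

76 m

Distance (not displacement) is the total path length: add the absolute areas under v-t.
0–6 s: |9| × 6 = 54 m
6–8 s: |-11| × 2 = 22 m
Total distance = 76 m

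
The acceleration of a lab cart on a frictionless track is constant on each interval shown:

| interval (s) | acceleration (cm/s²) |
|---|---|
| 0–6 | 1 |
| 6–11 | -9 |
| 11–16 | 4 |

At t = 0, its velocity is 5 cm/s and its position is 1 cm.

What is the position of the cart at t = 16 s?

On each constant-a segment, Δv = aΔt and Δx = v₀Δt + ½aΔt²; chain segment to segment.
0–6 s: v starts 5 cm/s; Δx = 5·6 + ½·1·6² = 48 cm; v ends 11 cm/s.
6–11 s: v starts 11 cm/s; Δx = 11·5 + ½·-9·5² = -57.5 cm; v ends -34 cm/s.
11–16 s: v starts -34 cm/s; Δx = -34·5 + ½·4·5² = -120 cm; v ends -14 cm/s.
x(16) = 1 + Σ Δx = -128.5 cm.

-128.5 cm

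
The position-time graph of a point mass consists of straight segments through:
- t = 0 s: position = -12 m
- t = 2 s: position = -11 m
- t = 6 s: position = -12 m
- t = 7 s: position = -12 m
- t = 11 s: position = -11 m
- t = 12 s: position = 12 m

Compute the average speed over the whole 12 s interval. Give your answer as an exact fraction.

Average speed = (total path length)/(elapsed time); on a piecewise-linear x-t graph the path length is Σ|Δx|.
0–2 s: |Δx| = |-11 − -12| = 1 m
2–6 s: |Δx| = |-12 − -11| = 1 m
6–7 s: |Δx| = |-12 − -12| = 0 m
7–11 s: |Δx| = |-11 − -12| = 1 m
11–12 s: |Δx| = |12 − -11| = 23 m
Total path = 26 m; average speed = 26/12 = 13/6 m/s.

13/6 m/s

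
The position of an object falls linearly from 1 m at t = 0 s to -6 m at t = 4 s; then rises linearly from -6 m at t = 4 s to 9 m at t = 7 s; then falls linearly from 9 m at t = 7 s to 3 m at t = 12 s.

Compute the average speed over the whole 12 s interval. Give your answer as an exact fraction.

Average speed = (total path length)/(elapsed time); on a piecewise-linear x-t graph the path length is Σ|Δx|.
0–4 s: |Δx| = |-6 − 1| = 7 m
4–7 s: |Δx| = |9 − -6| = 15 m
7–12 s: |Δx| = |3 − 9| = 6 m
Total path = 28 m; average speed = 28/12 = 7/3 m/s.

7/3 m/s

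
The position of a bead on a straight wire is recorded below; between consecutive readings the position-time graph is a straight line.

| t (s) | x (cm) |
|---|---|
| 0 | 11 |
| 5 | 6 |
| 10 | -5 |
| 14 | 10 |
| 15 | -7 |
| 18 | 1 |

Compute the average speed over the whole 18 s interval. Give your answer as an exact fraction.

28/9 cm/s

Average speed = (total path length)/(elapsed time); on a piecewise-linear x-t graph the path length is Σ|Δx|.
0–5 s: |Δx| = |6 − 11| = 5 cm
5–10 s: |Δx| = |-5 − 6| = 11 cm
10–14 s: |Δx| = |10 − -5| = 15 cm
14–15 s: |Δx| = |-7 − 10| = 17 cm
15–18 s: |Δx| = |1 − -7| = 8 cm
Total path = 56 cm; average speed = 56/18 = 28/9 cm/s.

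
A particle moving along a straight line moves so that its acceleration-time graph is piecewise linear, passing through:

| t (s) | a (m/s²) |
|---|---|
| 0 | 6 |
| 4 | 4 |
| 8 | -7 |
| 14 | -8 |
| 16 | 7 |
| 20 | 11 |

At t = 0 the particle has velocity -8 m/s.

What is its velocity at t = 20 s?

Δv equals the area under the a-t graph; then v = v₀ + Δv.
0–4 s: ½(6 + 4)(4) = 20 m/s
4–8 s: ½(4 + -7)(4) = -6 m/s
8–14 s: ½(-7 + -8)(6) = -45 m/s
14–16 s: ½(-8 + 7)(2) = -1 m/s
16–20 s: ½(7 + 11)(4) = 36 m/s
Δv = 4 m/s, so v(20) = -8 + (4) = -4 m/s.

-4 m/s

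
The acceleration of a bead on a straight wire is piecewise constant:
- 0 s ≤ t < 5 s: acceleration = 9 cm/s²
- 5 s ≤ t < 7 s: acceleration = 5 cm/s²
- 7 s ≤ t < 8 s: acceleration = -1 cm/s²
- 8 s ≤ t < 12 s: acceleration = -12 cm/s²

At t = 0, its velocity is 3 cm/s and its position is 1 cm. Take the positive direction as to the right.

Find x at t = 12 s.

On each constant-a segment, Δv = aΔt and Δx = v₀Δt + ½aΔt²; chain segment to segment.
0–5 s: v starts 3 cm/s; Δx = 3·5 + ½·9·5² = 127.5 cm; v ends 48 cm/s.
5–7 s: v starts 48 cm/s; Δx = 48·2 + ½·5·2² = 106 cm; v ends 58 cm/s.
7–8 s: v starts 58 cm/s; Δx = 58·1 + ½·-1·1² = 57.5 cm; v ends 57 cm/s.
8–12 s: v starts 57 cm/s; Δx = 57·4 + ½·-12·4² = 132 cm; v ends 9 cm/s.
x(12) = 1 + Σ Δx = 424 cm.

424 cm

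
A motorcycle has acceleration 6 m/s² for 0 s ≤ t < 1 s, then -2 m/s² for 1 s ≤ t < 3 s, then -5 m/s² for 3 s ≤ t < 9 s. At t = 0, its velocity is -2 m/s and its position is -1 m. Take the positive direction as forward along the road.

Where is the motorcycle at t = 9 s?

On each constant-a segment, Δv = aΔt and Δx = v₀Δt + ½aΔt²; chain segment to segment.
0–1 s: v starts -2 m/s; Δx = -2·1 + ½·6·1² = 1 m; v ends 4 m/s.
1–3 s: v starts 4 m/s; Δx = 4·2 + ½·-2·2² = 4 m; v ends 0 m/s.
3–9 s: v starts 0 m/s; Δx = 0·6 + ½·-5·6² = -90 m; v ends -30 m/s.
x(9) = -1 + Σ Δx = -86 m.

-86 m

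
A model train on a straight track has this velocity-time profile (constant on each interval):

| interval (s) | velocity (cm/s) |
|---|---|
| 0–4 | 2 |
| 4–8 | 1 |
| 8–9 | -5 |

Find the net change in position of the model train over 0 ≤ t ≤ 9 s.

Net displacement equals the area under the velocity-time graph (areas below the axis count negative).
0–4 s: 2 × 4 = 8 cm
4–8 s: 1 × 4 = 4 cm
8–9 s: -5 × 1 = -5 cm
Net displacement = 7 cm

7 cm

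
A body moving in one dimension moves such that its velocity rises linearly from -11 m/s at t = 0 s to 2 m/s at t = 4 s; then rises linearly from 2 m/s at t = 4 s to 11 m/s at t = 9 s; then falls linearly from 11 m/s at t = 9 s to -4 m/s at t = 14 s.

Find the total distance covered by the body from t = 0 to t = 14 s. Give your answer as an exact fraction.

Distance (not displacement) is the total path length: add the absolute areas under v-t.
0–4 s: v = 0 at t = 44/13 s; triangle areas 242/13 + 8/13 = 250/13 m
4–9 s: |½(2 + 11)(5)| = 32.5 m
9–14 s: v = 0 at t = 38/3 s; triangle areas 121/6 + 8/3 = 137/6 m
Total distance = 2908/39 m

2908/39 m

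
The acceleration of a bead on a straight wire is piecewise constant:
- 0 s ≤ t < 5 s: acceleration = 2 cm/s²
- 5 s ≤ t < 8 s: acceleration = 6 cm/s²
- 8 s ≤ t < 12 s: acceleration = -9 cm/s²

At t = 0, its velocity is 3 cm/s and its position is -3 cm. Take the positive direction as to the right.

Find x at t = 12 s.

On each constant-a segment, Δv = aΔt and Δx = v₀Δt + ½aΔt²; chain segment to segment.
0–5 s: v starts 3 cm/s; Δx = 3·5 + ½·2·5² = 40 cm; v ends 13 cm/s.
5–8 s: v starts 13 cm/s; Δx = 13·3 + ½·6·3² = 66 cm; v ends 31 cm/s.
8–12 s: v starts 31 cm/s; Δx = 31·4 + ½·-9·4² = 52 cm; v ends -5 cm/s.
x(12) = -3 + Σ Δx = 155 cm.

155 cm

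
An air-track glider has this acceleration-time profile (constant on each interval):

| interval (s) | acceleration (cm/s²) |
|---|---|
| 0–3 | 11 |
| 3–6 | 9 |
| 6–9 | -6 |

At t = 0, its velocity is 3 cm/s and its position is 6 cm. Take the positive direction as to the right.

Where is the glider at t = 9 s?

375 cm

On each constant-a segment, Δv = aΔt and Δx = v₀Δt + ½aΔt²; chain segment to segment.
0–3 s: v starts 3 cm/s; Δx = 3·3 + ½·11·3² = 58.5 cm; v ends 36 cm/s.
3–6 s: v starts 36 cm/s; Δx = 36·3 + ½·9·3² = 148.5 cm; v ends 63 cm/s.
6–9 s: v starts 63 cm/s; Δx = 63·3 + ½·-6·3² = 162 cm; v ends 45 cm/s.
x(9) = 6 + Σ Δx = 375 cm.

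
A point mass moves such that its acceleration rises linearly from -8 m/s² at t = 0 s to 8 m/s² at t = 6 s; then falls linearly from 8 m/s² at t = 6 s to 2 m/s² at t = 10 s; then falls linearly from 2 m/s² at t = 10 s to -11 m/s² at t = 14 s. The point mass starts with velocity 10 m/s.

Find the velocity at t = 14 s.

Δv equals the area under the a-t graph; then v = v₀ + Δv.
0–6 s: ½(-8 + 8)(6) = 0 m/s
6–10 s: ½(8 + 2)(4) = 20 m/s
10–14 s: ½(2 + -11)(4) = -18 m/s
Δv = 2 m/s, so v(14) = 10 + (2) = 12 m/s.

12 m/s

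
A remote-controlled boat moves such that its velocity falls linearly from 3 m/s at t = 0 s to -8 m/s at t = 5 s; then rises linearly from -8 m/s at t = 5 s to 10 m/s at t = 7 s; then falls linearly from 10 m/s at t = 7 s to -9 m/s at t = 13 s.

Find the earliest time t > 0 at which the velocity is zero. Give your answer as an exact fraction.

v changes sign on 0–5 s (from 3 to -8); the graph is linear there, so v = 0 at t = 0 + (-3)·(5 − 0)/(-8 − 3) = 15/11 s.

t = 15/11 s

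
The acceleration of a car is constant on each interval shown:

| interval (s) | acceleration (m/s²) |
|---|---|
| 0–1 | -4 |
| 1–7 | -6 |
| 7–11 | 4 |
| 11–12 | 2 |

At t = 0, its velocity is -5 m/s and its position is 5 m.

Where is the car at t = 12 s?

On each constant-a segment, Δv = aΔt and Δx = v₀Δt + ½aΔt²; chain segment to segment.
0–1 s: v starts -5 m/s; Δx = -5·1 + ½·-4·1² = -7 m; v ends -9 m/s.
1–7 s: v starts -9 m/s; Δx = -9·6 + ½·-6·6² = -162 m; v ends -45 m/s.
7–11 s: v starts -45 m/s; Δx = -45·4 + ½·4·4² = -148 m; v ends -29 m/s.
11–12 s: v starts -29 m/s; Δx = -29·1 + ½·2·1² = -28 m; v ends -27 m/s.
x(12) = 5 + Σ Δx = -340 m.

-340 m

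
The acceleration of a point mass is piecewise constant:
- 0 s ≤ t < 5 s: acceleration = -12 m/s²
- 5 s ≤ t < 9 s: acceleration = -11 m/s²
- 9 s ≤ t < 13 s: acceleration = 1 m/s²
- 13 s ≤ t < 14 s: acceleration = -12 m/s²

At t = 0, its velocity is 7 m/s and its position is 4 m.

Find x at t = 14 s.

-890 m

On each constant-a segment, Δv = aΔt and Δx = v₀Δt + ½aΔt²; chain segment to segment.
0–5 s: v starts 7 m/s; Δx = 7·5 + ½·-12·5² = -115 m; v ends -53 m/s.
5–9 s: v starts -53 m/s; Δx = -53·4 + ½·-11·4² = -300 m; v ends -97 m/s.
9–13 s: v starts -97 m/s; Δx = -97·4 + ½·1·4² = -380 m; v ends -93 m/s.
13–14 s: v starts -93 m/s; Δx = -93·1 + ½·-12·1² = -99 m; v ends -105 m/s.
x(14) = 4 + Σ Δx = -890 m.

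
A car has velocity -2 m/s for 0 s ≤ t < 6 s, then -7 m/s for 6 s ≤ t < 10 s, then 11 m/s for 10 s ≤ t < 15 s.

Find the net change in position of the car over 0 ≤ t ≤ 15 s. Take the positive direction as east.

15 m

Displacement is the signed area under the v-t curve.
0–6 s: -2 × 6 = -12 m
6–10 s: -7 × 4 = -28 m
10–15 s: 11 × 5 = 55 m
Net displacement = 15 m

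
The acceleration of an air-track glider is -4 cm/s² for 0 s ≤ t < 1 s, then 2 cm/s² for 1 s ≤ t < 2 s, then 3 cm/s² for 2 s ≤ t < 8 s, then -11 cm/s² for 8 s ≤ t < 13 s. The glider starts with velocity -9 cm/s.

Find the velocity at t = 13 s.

-48 cm/s

Δv equals the area under the a-t graph; then v = v₀ + Δv.
0–1 s: -4 × 1 = -4 cm/s
1–2 s: 2 × 1 = 2 cm/s
2–8 s: 3 × 6 = 18 cm/s
8–13 s: -11 × 5 = -55 cm/s
Δv = -39 cm/s, so v(13) = -9 + (-39) = -48 cm/s.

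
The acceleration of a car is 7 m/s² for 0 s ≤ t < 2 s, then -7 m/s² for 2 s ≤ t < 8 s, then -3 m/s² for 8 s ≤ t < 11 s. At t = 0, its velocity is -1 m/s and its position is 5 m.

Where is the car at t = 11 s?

-131.5 m

On each constant-a segment, Δv = aΔt and Δx = v₀Δt + ½aΔt²; chain segment to segment.
0–2 s: v starts -1 m/s; Δx = -1·2 + ½·7·2² = 12 m; v ends 13 m/s.
2–8 s: v starts 13 m/s; Δx = 13·6 + ½·-7·6² = -48 m; v ends -29 m/s.
8–11 s: v starts -29 m/s; Δx = -29·3 + ½·-3·3² = -100.5 m; v ends -38 m/s.
x(11) = 5 + Σ Δx = -131.5 m.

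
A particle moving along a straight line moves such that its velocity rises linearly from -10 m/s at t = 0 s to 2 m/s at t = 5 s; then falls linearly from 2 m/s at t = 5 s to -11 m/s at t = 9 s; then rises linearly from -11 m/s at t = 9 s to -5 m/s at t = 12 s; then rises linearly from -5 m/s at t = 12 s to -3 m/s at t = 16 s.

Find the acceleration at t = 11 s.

2 m/s²

Acceleration is the slope of the v-t graph on 9–12 s: (-5 − -11)/(12 − 9) = 2 m/s².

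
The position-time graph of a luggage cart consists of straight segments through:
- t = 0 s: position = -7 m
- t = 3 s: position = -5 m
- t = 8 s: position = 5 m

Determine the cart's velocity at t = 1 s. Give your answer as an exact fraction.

2/3 m/s

Velocity is the slope of the x-t graph on 0–3 s: (-5 − -7)/(3 − 0) = 2/3 m/s.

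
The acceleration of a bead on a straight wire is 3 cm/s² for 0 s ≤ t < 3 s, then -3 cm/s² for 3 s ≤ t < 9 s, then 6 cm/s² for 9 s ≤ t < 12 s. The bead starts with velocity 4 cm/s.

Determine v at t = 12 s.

Δv equals the area under the a-t graph; then v = v₀ + Δv.
0–3 s: 3 × 3 = 9 cm/s
3–9 s: -3 × 6 = -18 cm/s
9–12 s: 6 × 3 = 18 cm/s
Δv = 9 cm/s, so v(12) = 4 + (9) = 13 cm/s.

13 cm/s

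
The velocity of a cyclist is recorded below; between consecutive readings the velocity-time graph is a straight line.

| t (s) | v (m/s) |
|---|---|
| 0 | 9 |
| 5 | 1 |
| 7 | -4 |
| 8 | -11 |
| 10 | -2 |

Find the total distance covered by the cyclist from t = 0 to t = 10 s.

48.9 m

Distance (not displacement) is the total path length: add the absolute areas under v-t.
0–5 s: |½(9 + 1)(5)| = 25 m
5–7 s: v = 0 at t = 5.4 s; triangle areas 0.2 + 3.2 = 3.4 m
7–8 s: |½(-4 + -11)(1)| = 7.5 m
8–10 s: |½(-11 + -2)(2)| = 13 m
Total distance = 48.9 m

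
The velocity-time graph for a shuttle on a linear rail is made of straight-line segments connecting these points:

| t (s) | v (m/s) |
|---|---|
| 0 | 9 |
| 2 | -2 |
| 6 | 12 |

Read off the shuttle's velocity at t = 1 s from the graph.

3.5 m/s

On 0–2 s the graph is linear from 9 to -2 m/s: v(1) = 9 + (-2 − 9)·(1 − 0)/(2 − 0) = 3.5 m/s.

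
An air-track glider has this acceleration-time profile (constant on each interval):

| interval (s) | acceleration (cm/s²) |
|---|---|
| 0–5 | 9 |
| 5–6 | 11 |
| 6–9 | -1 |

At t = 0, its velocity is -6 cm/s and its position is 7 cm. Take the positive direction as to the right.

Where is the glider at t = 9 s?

On each constant-a segment, Δv = aΔt and Δx = v₀Δt + ½aΔt²; chain segment to segment.
0–5 s: v starts -6 cm/s; Δx = -6·5 + ½·9·5² = 82.5 cm; v ends 39 cm/s.
5–6 s: v starts 39 cm/s; Δx = 39·1 + ½·11·1² = 44.5 cm; v ends 50 cm/s.
6–9 s: v starts 50 cm/s; Δx = 50·3 + ½·-1·3² = 145.5 cm; v ends 47 cm/s.
x(9) = 7 + Σ Δx = 279.5 cm.

279.5 cm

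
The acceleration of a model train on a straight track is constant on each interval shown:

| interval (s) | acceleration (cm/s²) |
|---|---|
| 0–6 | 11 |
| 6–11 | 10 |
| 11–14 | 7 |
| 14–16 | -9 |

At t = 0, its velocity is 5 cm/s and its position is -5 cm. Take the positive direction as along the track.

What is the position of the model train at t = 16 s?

1363.5 cm

On each constant-a segment, Δv = aΔt and Δx = v₀Δt + ½aΔt²; chain segment to segment.
0–6 s: v starts 5 cm/s; Δx = 5·6 + ½·11·6² = 228 cm; v ends 71 cm/s.
6–11 s: v starts 71 cm/s; Δx = 71·5 + ½·10·5² = 480 cm; v ends 121 cm/s.
11–14 s: v starts 121 cm/s; Δx = 121·3 + ½·7·3² = 394.5 cm; v ends 142 cm/s.
14–16 s: v starts 142 cm/s; Δx = 142·2 + ½·-9·2² = 266 cm; v ends 124 cm/s.
x(16) = -5 + Σ Δx = 1363.5 cm.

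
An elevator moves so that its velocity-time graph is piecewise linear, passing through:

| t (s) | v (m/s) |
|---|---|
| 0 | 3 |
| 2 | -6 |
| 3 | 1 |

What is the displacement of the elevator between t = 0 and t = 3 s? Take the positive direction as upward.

-5.5 m

Displacement is the signed area under the v-t curve.
0–2 s: ½(3 + -6)(2) = -3 m
2–3 s: ½(-6 + 1)(1) = -2.5 m
Net displacement = -5.5 m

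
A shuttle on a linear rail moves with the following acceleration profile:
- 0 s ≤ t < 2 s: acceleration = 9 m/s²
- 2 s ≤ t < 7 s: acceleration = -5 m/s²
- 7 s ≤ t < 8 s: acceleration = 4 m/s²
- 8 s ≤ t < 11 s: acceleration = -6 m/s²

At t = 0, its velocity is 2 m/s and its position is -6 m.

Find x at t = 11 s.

On each constant-a segment, Δv = aΔt and Δx = v₀Δt + ½aΔt²; chain segment to segment.
0–2 s: v starts 2 m/s; Δx = 2·2 + ½·9·2² = 22 m; v ends 20 m/s.
2–7 s: v starts 20 m/s; Δx = 20·5 + ½·-5·5² = 37.5 m; v ends -5 m/s.
7–8 s: v starts -5 m/s; Δx = -5·1 + ½·4·1² = -3 m; v ends -1 m/s.
8–11 s: v starts -1 m/s; Δx = -1·3 + ½·-6·3² = -30 m; v ends -19 m/s.
x(11) = -6 + Σ Δx = 20.5 m.

20.5 m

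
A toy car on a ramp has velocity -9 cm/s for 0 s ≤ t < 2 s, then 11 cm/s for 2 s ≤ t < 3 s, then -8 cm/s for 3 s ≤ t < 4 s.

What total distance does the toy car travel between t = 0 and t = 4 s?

37 cm

Total distance travelled is ∫|v| dt — sum the magnitudes of each area piece.
0–2 s: |-9| × 2 = 18 cm
2–3 s: |11| × 1 = 11 cm
3–4 s: |-8| × 1 = 8 cm
Total distance = 37 cm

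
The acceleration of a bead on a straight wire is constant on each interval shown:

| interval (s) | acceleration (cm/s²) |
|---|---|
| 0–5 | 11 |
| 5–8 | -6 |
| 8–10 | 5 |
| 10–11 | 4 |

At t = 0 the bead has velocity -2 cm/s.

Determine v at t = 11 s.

49 cm/s

Δv equals the area under the a-t graph; then v = v₀ + Δv.
0–5 s: 11 × 5 = 55 cm/s
5–8 s: -6 × 3 = -18 cm/s
8–10 s: 5 × 2 = 10 cm/s
10–11 s: 4 × 1 = 4 cm/s
Δv = 51 cm/s, so v(11) = -2 + (51) = 49 cm/s.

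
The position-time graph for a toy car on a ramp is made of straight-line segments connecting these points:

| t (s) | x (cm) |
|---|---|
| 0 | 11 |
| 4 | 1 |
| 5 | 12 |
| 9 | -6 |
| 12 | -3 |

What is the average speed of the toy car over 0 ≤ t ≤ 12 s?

3.5 cm/s

Average speed = (total path length)/(elapsed time); on a piecewise-linear x-t graph the path length is Σ|Δx|.
0–4 s: |Δx| = |1 − 11| = 10 cm
4–5 s: |Δx| = |12 − 1| = 11 cm
5–9 s: |Δx| = |-6 − 12| = 18 cm
9–12 s: |Δx| = |-3 − -6| = 3 cm
Total path = 42 cm; average speed = 42/12 = 3.5 cm/s.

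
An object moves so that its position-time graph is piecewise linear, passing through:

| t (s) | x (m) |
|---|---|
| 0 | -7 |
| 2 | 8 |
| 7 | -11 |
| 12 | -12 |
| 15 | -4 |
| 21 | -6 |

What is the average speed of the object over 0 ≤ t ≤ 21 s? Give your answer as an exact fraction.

15/7 m/s

Average speed = (total path length)/(elapsed time); on a piecewise-linear x-t graph the path length is Σ|Δx|.
0–2 s: |Δx| = |8 − -7| = 15 m
2–7 s: |Δx| = |-11 − 8| = 19 m
7–12 s: |Δx| = |-12 − -11| = 1 m
12–15 s: |Δx| = |-4 − -12| = 8 m
15–21 s: |Δx| = |-6 − -4| = 2 m
Total path = 45 m; average speed = 45/21 = 15/7 m/s.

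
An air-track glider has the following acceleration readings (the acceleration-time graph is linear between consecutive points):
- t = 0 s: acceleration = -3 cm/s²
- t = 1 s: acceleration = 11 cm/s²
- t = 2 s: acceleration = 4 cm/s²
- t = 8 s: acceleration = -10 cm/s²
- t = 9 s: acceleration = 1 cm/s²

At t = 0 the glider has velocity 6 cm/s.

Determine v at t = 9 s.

Δv equals the area under the a-t graph; then v = v₀ + Δv.
0–1 s: ½(-3 + 11)(1) = 4 cm/s
1–2 s: ½(11 + 4)(1) = 7.5 cm/s
2–8 s: ½(4 + -10)(6) = -18 cm/s
8–9 s: ½(-10 + 1)(1) = -4.5 cm/s
Δv = -11 cm/s, so v(9) = 6 + (-11) = -5 cm/s.

-5 cm/s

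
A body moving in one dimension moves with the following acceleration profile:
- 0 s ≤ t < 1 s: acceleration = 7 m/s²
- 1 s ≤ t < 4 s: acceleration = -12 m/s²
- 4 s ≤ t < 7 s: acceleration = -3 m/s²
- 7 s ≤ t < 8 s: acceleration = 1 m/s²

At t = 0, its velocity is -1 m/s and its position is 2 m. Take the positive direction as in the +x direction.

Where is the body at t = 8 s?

-173.5 m

On each constant-a segment, Δv = aΔt and Δx = v₀Δt + ½aΔt²; chain segment to segment.
0–1 s: v starts -1 m/s; Δx = -1·1 + ½·7·1² = 2.5 m; v ends 6 m/s.
1–4 s: v starts 6 m/s; Δx = 6·3 + ½·-12·3² = -36 m; v ends -30 m/s.
4–7 s: v starts -30 m/s; Δx = -30·3 + ½·-3·3² = -103.5 m; v ends -39 m/s.
7–8 s: v starts -39 m/s; Δx = -39·1 + ½·1·1² = -38.5 m; v ends -38 m/s.
x(8) = 2 + Σ Δx = -173.5 m.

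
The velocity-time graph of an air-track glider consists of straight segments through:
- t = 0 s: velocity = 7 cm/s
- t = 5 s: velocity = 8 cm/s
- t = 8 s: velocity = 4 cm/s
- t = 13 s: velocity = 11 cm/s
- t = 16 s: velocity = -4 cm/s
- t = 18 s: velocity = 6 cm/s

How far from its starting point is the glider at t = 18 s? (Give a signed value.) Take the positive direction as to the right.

Net displacement equals the area under the velocity-time graph (areas below the axis count negative).
0–5 s: ½(7 + 8)(5) = 37.5 cm
5–8 s: ½(8 + 4)(3) = 18 cm
8–13 s: ½(4 + 11)(5) = 37.5 cm
13–16 s: ½(11 + -4)(3) = 10.5 cm
16–18 s: ½(-4 + 6)(2) = 2 cm
Net displacement = 105.5 cm

105.5 cm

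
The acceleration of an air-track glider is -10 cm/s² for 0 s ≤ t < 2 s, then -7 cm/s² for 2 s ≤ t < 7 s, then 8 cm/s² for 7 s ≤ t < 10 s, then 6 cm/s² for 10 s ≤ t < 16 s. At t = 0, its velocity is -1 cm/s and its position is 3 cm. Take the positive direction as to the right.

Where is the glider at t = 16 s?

On each constant-a segment, Δv = aΔt and Δx = v₀Δt + ½aΔt²; chain segment to segment.
0–2 s: v starts -1 cm/s; Δx = -1·2 + ½·-10·2² = -22 cm; v ends -21 cm/s.
2–7 s: v starts -21 cm/s; Δx = -21·5 + ½·-7·5² = -192.5 cm; v ends -56 cm/s.
7–10 s: v starts -56 cm/s; Δx = -56·3 + ½·8·3² = -132 cm; v ends -32 cm/s.
10–16 s: v starts -32 cm/s; Δx = -32·6 + ½·6·6² = -84 cm; v ends 4 cm/s.
x(16) = 3 + Σ Δx = -427.5 cm.

-427.5 cm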